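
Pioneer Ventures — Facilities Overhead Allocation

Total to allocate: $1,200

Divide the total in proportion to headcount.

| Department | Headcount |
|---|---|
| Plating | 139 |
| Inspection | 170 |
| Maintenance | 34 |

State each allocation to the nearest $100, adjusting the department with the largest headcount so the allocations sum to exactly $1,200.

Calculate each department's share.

Combined headcount = 139 + 170 + 34 = 343.
Proportional shares: Plating 486.30; Inspection 594.75; Maintenance 118.95.
At nearest $100: Plating $500; Inspection $600; Maintenance $100. Sum = $1,200.
Rounded total matches; no reconciliation needed.

Plating: $500; Inspection: $600; Maintenance: $100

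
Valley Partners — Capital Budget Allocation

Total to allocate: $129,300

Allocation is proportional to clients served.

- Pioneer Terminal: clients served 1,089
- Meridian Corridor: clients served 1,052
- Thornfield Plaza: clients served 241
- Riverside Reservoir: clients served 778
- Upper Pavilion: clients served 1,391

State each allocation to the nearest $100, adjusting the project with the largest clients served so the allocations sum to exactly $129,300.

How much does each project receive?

Clients served total: 4,551.
Pro-rata amounts: Pioneer Terminal 1,089/4,551 × $129,300 = 30,939.95; Meridian Corridor 1,052/4,551 × $129,300 = 29,888.73; Thornfield Plaza 241/4,551 × $129,300 = 6,847.13; Riverside Reservoir 778/4,551 × $129,300 = 22,104.02; Upper Pavilion 1,391/4,551 × $129,300 = 39,520.17.
After rounding ($100): Pioneer Terminal $30,900; Meridian Corridor $29,900; Thornfield Plaza $6,800; Riverside Reservoir $22,100; Upper Pavilion $39,500. Sum = $129,200.
Difference $129,300 − $129,200 = +$100 applied to largest clients served (Upper Pavilion): Upper Pavilion becomes $39,600.

Pioneer Terminal: $30,900 · Meridian Corridor: $29,900 · Thornfield Plaza: $6,800 · Riverside Reservoir: $22,100 · Upper Pavilion: $39,600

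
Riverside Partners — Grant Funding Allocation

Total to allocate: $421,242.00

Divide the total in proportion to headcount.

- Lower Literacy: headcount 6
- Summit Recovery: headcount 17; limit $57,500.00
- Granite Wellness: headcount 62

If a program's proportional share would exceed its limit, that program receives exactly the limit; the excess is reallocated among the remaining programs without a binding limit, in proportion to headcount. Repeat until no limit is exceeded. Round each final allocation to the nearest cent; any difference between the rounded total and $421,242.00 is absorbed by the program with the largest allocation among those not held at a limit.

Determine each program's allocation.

Sum of headcount: 85.
Unconstrained shares: Lower Literacy 29,734.7294; Summit Recovery 84,248.4000; Granite Wellness 307,258.8706.
Held at cap: Summit Recovery ($57,500.00); residual $363,742.00 reallocated over remaining headcount 68.
Redistributed shares: Lower Literacy 32,094.8824 → $32,094.88; Granite Wellness 331,647.1176 → $331,647.12.

Lower Literacy: $32,094.88 | Summit Recovery: $57,500.00 | Granite Wellness: $331,647.12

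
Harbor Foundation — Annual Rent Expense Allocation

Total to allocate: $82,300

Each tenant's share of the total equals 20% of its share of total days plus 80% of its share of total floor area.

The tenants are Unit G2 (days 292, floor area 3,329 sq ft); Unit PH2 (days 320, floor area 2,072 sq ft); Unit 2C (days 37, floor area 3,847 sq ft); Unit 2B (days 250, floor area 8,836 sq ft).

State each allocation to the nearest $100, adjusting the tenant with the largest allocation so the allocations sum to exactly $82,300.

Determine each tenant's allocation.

Days total 899; floor area total 18,084.
Composite weights (20% days + 80% floor area): Unit G2 0.2122; Unit PH2 0.1629; Unit 2C 0.1784; Unit 2B 0.4465.
Pro-rata amounts: Unit G2 17,466.48; Unit PH2 13,402.67; Unit 2C 14,683.55; Unit 2B 36,747.31.
Rounded to nearest $100: Unit G2 $17,500; Unit PH2 $13,400; Unit 2C $14,700; Unit 2B $36,700. Sum = $82,300.
Rounded total matches; no reconciliation needed.

Unit G2: $17,500 | Unit PH2: $13,400 | Unit 2C: $14,700 | Unit 2B: $36,700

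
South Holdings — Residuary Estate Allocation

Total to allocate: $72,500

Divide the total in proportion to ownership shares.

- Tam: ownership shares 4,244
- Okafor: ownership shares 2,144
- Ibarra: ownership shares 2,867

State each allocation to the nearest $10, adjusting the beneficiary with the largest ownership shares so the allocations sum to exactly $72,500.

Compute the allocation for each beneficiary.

Tam: $33,240; Okafor: $16,800; Ibarra: $22,460

Combined ownership shares = 4,244 + 2,144 + 2,867 = 9,255.
Pro-rata amounts: Tam 33,245.81; Okafor 16,795.25; Ibarra 22,458.94.
At nearest $10: Tam $33,250; Okafor $16,800; Ibarra $22,460. Sum = $72,510.
Difference $72,500 − $72,510 = −$10 applied to largest ownership shares (Tam): Tam becomes $33,240.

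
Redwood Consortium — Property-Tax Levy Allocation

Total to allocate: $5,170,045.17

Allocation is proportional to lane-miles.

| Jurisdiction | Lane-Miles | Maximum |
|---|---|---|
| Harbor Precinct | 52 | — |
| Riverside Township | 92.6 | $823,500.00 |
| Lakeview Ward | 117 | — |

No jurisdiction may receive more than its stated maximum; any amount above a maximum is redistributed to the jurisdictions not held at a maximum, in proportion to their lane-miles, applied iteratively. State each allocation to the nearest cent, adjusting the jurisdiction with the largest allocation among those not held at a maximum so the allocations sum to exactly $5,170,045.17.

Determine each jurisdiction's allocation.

Harbor Precinct: $1,337,398.51; Riverside Township: $823,500.00; Lakeview Ward: $3,009,146.66

Sum of lane-miles: 261.6.
Unconstrained shares: Harbor Precinct 1,027,684.8197; Riverside Township 1,830,069.5059; Lakeview Ward 2,312,290.8444.
Cap binds for Riverside Township ($823,500.00); residual $4,346,545.17 reallocated over remaining lane-miles 169.
Redistributed shares: Harbor Precinct 1,337,398.5138 → $1,337,398.51; Lakeview Ward 3,009,146.6562 → $3,009,146.66.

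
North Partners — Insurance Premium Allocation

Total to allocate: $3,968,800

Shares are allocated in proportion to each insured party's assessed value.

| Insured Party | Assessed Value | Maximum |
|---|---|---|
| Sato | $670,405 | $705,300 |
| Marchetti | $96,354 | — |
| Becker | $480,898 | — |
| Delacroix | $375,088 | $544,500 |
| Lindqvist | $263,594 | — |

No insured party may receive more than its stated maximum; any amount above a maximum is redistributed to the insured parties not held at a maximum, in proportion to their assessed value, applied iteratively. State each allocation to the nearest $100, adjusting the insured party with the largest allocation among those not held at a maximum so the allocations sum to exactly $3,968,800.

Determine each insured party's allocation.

Sato: $705,300; Marchetti: $311,600; Becker: $1,555,000; Delacroix: $544,500; Lindqvist: $852,400

Total assessed value = 1,886,339.
Unconstrained shares: Sato 1,410,511.77; Marchetti 202,725.89; Becker 1,011,794.80; Delacroix 789,173.77; Lindqvist 554,593.78.
Held at cap: Sato ($705,300), Delacroix ($544,500); balance $2,719,000 reallocated over remaining assessed value 840,846.
Remaining shares: Marchetti 311,574.92 → $311,600; Becker 1,555,054.86 → $1,555,100; Lindqvist 852,370.22 → $852,400.
Rounding difference −$100 applied to Becker → $1,555,000.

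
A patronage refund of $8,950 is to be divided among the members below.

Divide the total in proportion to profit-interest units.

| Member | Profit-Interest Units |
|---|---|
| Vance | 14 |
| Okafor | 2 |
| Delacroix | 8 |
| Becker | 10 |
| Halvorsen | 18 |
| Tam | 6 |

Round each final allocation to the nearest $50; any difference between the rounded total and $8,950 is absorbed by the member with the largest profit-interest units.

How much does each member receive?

Total profit-interest units = 58.
Proportional shares: Vance 14/58 × $8,950 = 2,160.34; Okafor 2/58 × $8,950 = 308.62; Delacroix 8/58 × $8,950 = 1,234.48; Becker 10/58 × $8,950 = 1,543.10; Halvorsen 18/58 × $8,950 = 2,777.59; Tam 6/58 × $8,950 = 925.86.
After rounding ($50): Vance $2,150; Okafor $300; Delacroix $1,250; Becker $1,550; Halvorsen $2,800; Tam $950. Sum = $9,000.
Difference $8,950 − $9,000 = −$50 applied to largest profit-interest units (Halvorsen): Halvorsen becomes $2,750.

Vance: $2,150 | Okafor: $300 | Delacroix: $1,250 | Becker: $1,550 | Halvorsen: $2,750 | Tam: $950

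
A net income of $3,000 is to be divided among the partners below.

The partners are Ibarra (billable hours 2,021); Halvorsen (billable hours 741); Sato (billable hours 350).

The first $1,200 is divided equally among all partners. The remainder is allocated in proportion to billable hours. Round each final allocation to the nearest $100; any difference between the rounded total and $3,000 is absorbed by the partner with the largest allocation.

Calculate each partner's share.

Ibarra: $1,600; Halvorsen: $800; Sato: $600

$1,200 shared equally gives $400 per partner.
Remainder $1,800 by billable hours (total 3,112): Ibarra 1,168.96 → $1,200; Halvorsen 428.60 → $400; Sato 202.44 → $200.
Totals: Ibarra $400 + $1,200 = $1,600; Halvorsen $400 + $400 = $800; Sato $400 + $200 = $600.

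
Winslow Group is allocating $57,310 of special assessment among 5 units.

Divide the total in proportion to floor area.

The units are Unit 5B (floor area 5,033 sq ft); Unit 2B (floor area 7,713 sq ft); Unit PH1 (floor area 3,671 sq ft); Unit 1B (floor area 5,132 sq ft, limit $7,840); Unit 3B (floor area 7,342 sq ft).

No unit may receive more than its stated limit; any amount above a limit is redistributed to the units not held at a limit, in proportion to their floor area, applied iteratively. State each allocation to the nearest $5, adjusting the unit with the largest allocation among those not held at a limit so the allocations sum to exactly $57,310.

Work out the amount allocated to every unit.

Total floor area = 28,891.
Pro-rata shares before constraints: Unit 5B 9,983.77; Unit 2B 15,299.99; Unit PH1 7,282.03; Unit 1B 10,180.16; Unit 3B 14,564.05.
Capped: Unit 1B ($7,840); balance $49,470 reallocated over remaining floor area 23,759.
Remaining shares: Unit 5B 10,479.50 → $10,480; Unit 2B 16,059.69 → $16,060; Unit PH1 7,643.60 → $7,645; Unit 3B 15,287.21 → $15,285.

Unit 5B: $10,480 · Unit 2B: $16,060 · Unit PH1: $7,645 · Unit 1B: $7,840 · Unit 3B: $15,285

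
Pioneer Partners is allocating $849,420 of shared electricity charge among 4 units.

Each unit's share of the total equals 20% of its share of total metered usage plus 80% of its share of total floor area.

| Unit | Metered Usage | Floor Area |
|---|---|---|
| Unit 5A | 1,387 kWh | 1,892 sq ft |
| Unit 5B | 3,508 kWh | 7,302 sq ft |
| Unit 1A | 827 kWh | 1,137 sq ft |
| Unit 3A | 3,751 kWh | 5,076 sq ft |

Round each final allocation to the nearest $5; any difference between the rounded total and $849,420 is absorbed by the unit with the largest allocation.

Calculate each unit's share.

Totals — metered usage 9,473, floor area 15,407.
Blended shares (20% metered usage + 80% floor area): Unit 5A 0.1275; Unit 5B 0.4532; Unit 1A 0.0765; Unit 3A 0.3428.
Raw shares: Unit 5A 108,321.68; Unit 5B 384,970.28; Unit 1A 64,979.14; Unit 3A 291,148.90.
Rounded to nearest $5: Unit 5A $108,320; Unit 5B $384,970; Unit 1A $64,980; Unit 3A $291,150. Sum = $849,420.
Rounded total matches; no reconciliation needed.

Unit 5A: $108,320 · Unit 5B: $384,970 · Unit 1A: $64,980 · Unit 3A: $291,150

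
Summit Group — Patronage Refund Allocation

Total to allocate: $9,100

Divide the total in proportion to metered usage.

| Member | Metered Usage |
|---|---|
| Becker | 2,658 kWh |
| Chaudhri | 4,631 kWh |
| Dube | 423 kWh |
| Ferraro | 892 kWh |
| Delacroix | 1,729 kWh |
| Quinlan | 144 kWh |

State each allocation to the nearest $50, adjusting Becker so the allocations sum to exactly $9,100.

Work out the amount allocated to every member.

Becker: $2,350; Chaudhri: $4,000; Dube: $350; Ferraro: $750; Delacroix: $1,500; Quinlan: $150

Total metered usage = 10,477.
Proportional shares: Becker 2,658/10,477 × $9,100 = 2,308.66; Chaudhri 4,631/10,477 × $9,100 = 4,022.34; Dube 423/10,477 × $9,100 = 367.40; Ferraro 892/10,477 × $9,100 = 774.76; Delacroix 1,729/10,477 × $9,100 = 1,501.76; Quinlan 144/10,477 × $9,100 = 125.07.
At nearest $50: Becker $2,300; Chaudhri $4,000; Dube $350; Ferraro $750; Delacroix $1,500; Quinlan $150. Sum = $9,050.
Difference $9,100 − $9,050 = +$50 applied to Becker: Becker becomes $2,350.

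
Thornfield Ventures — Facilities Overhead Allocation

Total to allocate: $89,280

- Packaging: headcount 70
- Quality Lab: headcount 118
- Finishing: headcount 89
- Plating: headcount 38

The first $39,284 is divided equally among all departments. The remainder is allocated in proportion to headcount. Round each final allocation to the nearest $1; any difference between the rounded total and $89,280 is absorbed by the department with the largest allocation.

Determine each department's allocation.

Packaging: $20,931 | Quality Lab: $28,550 | Finishing: $23,947 | Plating: $15,852

$39,284 shared equally gives $9,821 per department.
Remainder $49,996 by headcount (total 315): Packaging 11,110.22 → $11,110; Quality Lab 18,728.66 → $18,729; Finishing 14,125.85 → $14,126; Plating 6,031.26 → $6,031.
Totals: Packaging $9,821 + $11,110 = $20,931; Quality Lab $9,821 + $18,729 = $28,550; Finishing $9,821 + $14,126 = $23,947; Plating $9,821 + $6,031 = $15,852.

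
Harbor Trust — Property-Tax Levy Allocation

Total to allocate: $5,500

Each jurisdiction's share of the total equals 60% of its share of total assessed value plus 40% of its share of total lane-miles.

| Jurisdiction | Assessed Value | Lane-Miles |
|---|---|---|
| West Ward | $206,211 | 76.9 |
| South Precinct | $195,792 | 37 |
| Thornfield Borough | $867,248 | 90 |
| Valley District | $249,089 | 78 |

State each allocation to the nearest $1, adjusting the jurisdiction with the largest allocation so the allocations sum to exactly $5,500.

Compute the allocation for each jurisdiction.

West Ward: $1,048; South Precinct: $714; Thornfield Borough: $2,588; Valley District: $1,150

Totals — assessed value 1,518,340, lane-miles 281.9.
Composite weights (60% assessed value + 40% lane-miles): West Ward 0.1906; South Precinct 0.1299; Thornfield Borough 0.4704; Valley District 0.2091.
Raw shares: West Ward 1,048.33; South Precinct 714.29; Thornfield Borough 2,587.28; Valley District 1,150.10.
Rounded to nearest $1: West Ward $1,048; South Precinct $714; Thornfield Borough $2,587; Valley District $1,150. Sum = $5,499.
Difference $5,500 − $5,499 = +$1 applied to largest allocation (Thornfield Borough): Thornfield Borough becomes $2,588.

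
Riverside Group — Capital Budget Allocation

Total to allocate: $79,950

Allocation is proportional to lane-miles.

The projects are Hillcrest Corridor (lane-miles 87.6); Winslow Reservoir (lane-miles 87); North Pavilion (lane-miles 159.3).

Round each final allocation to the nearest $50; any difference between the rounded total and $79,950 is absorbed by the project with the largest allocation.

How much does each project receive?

Hillcrest Corridor: $21,000; Winslow Reservoir: $20,850; North Pavilion: $38,100

Lane-miles total: 333.9.
Pro-rata amounts: Hillcrest Corridor 87.6/333.9 × $79,950 = 20,975.20; Winslow Reservoir 87/333.9 × $79,950 = 20,831.54; North Pavilion 159.3/333.9 × $79,950 = 38,143.26.
Rounded to nearest $50: Hillcrest Corridor $21,000; Winslow Reservoir $20,850; North Pavilion $38,150. Sum = $80,000.
Difference $79,950 − $80,000 = −$50 applied to largest allocation (North Pavilion): North Pavilion becomes $38,100.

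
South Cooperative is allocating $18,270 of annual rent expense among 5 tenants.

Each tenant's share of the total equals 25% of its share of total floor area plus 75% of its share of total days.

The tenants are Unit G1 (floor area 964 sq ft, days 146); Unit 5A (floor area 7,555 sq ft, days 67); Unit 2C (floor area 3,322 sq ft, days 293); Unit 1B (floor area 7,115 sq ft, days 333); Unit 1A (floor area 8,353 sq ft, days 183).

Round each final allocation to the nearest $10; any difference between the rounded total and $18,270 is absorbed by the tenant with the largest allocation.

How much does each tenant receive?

Floor area total 27,309; days total 1,022.
Combined weights (25% floor area + 75% days): Unit G1 0.1160; Unit 5A 0.1183; Unit 2C 0.2454; Unit 1B 0.3095; Unit 1A 0.2108.
Unrounded shares: Unit G1 2,118.73; Unit 5A 2,161.90; Unit 2C 4,484.02; Unit 1B 5,654.71; Unit 1A 3,850.64.
At nearest $10: Unit G1 $2,120; Unit 5A $2,160; Unit 2C $4,480; Unit 1B $5,650; Unit 1A $3,850. Sum = $18,260.
Difference $18,270 − $18,260 = +$10 applied to largest allocation (Unit 1B): Unit 1B becomes $5,660.

Unit G1: $2,120 · Unit 5A: $2,160 · Unit 2C: $4,480 · Unit 1B: $5,660 · Unit 1A: $3,850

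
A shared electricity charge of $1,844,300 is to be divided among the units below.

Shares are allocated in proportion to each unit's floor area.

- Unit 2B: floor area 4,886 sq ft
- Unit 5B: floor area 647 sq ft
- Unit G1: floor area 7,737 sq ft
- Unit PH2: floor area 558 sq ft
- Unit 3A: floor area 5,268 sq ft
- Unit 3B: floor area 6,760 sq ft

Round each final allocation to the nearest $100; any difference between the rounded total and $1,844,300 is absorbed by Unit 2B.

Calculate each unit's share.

Unit 2B: $348,400 · Unit 5B: $46,200 · Unit G1: $551,900 · Unit PH2: $39,800 · Unit 3A: $375,800 · Unit 3B: $482,200

Sum of floor area: 25,856.
Proportional shares: Unit 2B 4,886/25,856 × $1,844,300 = 348,516.78; Unit 5B 647/25,856 × $1,844,300 = 46,150.30; Unit G1 7,737/25,856 × $1,844,300 = 551,877.67; Unit PH2 558/25,856 × $1,844,300 = 39,801.96; Unit 3A 5,268/25,856 × $1,844,300 = 375,764.71; Unit 3B 6,760/25,856 × $1,844,300 = 482,188.58.
After rounding ($100): Unit 2B $348,500; Unit 5B $46,200; Unit G1 $551,900; Unit PH2 $39,800; Unit 3A $375,800; Unit 3B $482,200. Sum = $1,844,400.
Difference $1,844,300 − $1,844,400 = −$100 applied to Unit 2B: Unit 2B becomes $348,400.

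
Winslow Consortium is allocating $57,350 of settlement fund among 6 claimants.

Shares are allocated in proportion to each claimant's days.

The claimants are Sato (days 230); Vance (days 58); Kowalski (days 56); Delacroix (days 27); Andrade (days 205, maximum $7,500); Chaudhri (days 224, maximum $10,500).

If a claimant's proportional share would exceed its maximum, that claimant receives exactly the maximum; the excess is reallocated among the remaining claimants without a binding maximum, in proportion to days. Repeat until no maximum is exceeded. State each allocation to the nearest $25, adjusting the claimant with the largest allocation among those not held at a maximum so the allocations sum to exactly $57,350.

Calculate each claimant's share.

Sum of days: 800.
Pro-rata shares before constraints: Sato 16,488.12; Vance 4,157.88; Kowalski 4,014.50; Delacroix 1,935.56; Andrade 14,695.94; Chaudhri 16,058.00.
Capped: Andrade ($7,500), Chaudhri ($10,500); remaining pool $39,350 reallocated over remaining days 371.
Shares after redistribution: Sato 24,394.88 → $24,400; Vance 6,151.75 → $6,150; Kowalski 5,939.62 → $5,950; Delacroix 2,863.75 → $2,875.
Rounding difference −$25 applied to Sato → $24,375.

Sato: $24,375; Vance: $6,150; Kowalski: $5,950; Delacroix: $2,875; Andrade: $7,500; Chaudhri: $10,500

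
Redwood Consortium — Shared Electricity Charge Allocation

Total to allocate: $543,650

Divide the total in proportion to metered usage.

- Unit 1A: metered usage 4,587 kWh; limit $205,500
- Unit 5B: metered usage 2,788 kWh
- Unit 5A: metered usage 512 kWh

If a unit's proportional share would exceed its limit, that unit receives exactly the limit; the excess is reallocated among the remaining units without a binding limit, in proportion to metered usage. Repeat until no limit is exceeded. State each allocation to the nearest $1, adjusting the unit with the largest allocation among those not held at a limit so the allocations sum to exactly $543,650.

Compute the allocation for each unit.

Unit 1A: $205,500; Unit 5B: $285,686; Unit 5A: $52,464

Sum of metered usage: 7,887.
Proportional shares (ignoring caps): Unit 1A 316,181.38; Unit 5B 192,176.52; Unit 5A 35,292.10.
Cap binds for Unit 1A ($205,500); remaining pool $338,150 reallocated over remaining metered usage 3,300.
Redistributed shares: Unit 5B 285,685.52 → $285,686; Unit 5A 52,464.48 → $52,464.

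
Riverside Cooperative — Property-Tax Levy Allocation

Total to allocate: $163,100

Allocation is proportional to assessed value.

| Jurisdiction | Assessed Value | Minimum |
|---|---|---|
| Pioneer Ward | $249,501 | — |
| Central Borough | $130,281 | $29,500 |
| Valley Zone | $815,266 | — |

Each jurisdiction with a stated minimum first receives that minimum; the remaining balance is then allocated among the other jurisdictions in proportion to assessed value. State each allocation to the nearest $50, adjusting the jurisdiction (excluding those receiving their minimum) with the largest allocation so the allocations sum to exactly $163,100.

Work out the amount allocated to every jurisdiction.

Guaranteed amounts: Central Borough $29,500. Remaining pool $133,600.
Remaining pool split over remaining assessed value 1,064,767: Pioneer Ward 31,305.75 → $31,300; Valley Zone 102,294.25 → $102,300.

Pioneer Ward: $31,300 · Central Borough: $29,500 · Valley Zone: $102,300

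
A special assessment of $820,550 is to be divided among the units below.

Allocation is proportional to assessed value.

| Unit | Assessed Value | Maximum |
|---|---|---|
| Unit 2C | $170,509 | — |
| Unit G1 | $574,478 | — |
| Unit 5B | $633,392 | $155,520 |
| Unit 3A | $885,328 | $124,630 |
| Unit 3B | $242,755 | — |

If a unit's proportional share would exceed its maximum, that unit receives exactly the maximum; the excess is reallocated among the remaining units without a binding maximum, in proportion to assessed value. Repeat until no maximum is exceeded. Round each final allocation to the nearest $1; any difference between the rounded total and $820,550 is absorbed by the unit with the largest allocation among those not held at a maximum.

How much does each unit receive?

Unit 2C: $93,287 · Unit G1: $314,300 · Unit 5B: $155,520 · Unit 3A: $124,630 · Unit 3B: $132,813

Total assessed value = 2,506,462.
Unconstrained shares: Unit 2C 55,820.18; Unit G1 188,069.05; Unit 5B 207,355.95; Unit 3A 289,833.20; Unit 3B 79,471.63.
Capped: Unit 5B ($155,520), Unit 3A ($124,630); residual $540,400 reallocated over remaining assessed value 987,742.
Remaining shares: Unit 2C 93,286.57 → $93,287; Unit G1 314,300.61 → $314,301; Unit 3B 132,812.82 → $132,813.
Rounding difference −$1 applied to Unit G1 → $314,300.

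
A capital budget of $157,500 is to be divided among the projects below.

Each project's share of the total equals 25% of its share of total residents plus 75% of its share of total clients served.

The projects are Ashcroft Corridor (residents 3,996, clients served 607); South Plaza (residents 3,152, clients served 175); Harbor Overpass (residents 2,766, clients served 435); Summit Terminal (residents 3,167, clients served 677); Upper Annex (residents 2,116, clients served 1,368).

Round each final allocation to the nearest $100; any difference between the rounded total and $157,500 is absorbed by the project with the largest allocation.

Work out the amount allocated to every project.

Ashcroft Corridor: $32,300 | South Plaza: $14,500 | Harbor Overpass: $22,900 | Summit Terminal: $32,700 | Upper Annex: $55,100

Totals — residents 15,197, clients served 3,262.
Combined weights (25% residents + 75% clients served): Ashcroft Corridor 0.2053; South Plaza 0.0921; Harbor Overpass 0.1455; Summit Terminal 0.2078; Upper Annex 0.3493.
Raw shares: Ashcroft Corridor 32,334.48; South Plaza 14,503.92; Harbor Overpass 22,919.04; Summit Terminal 32,721.43; Upper Annex 55,021.12.
At nearest $100: Ashcroft Corridor $32,300; South Plaza $14,500; Harbor Overpass $22,900; Summit Terminal $32,700; Upper Annex $55,000. Sum = $157,400.
Difference $157,500 − $157,400 = +$100 applied to largest allocation (Upper Annex): Upper Annex becomes $55,100.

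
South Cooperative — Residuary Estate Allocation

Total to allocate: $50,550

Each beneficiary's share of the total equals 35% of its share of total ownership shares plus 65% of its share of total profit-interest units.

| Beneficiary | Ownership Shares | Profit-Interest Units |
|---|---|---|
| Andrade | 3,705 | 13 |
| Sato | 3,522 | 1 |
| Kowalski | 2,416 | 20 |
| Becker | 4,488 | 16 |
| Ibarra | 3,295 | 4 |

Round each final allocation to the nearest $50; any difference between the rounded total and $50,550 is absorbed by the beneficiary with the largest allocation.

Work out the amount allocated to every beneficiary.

Andrade: $11,650 · Sato: $4,200 · Kowalski: $14,600 · Becker: $14,300 · Ibarra: $5,800

Totals — ownership shares 17,426, profit-interest units 54.
Composite weights (35% ownership shares + 65% profit-interest units): Andrade 0.2309; Sato 0.0828; Kowalski 0.2893; Becker 0.2827; Ibarra 0.1143.
Raw shares: Andrade 11,671.80; Sato 4,184.34; Kowalski 14,622.39; Becker 14,292.19; Ibarra 5,779.28.
At nearest $50: Andrade $11,650; Sato $4,200; Kowalski $14,600; Becker $14,300; Ibarra $5,800. Sum = $50,550.
Rounded total matches; no reconciliation needed.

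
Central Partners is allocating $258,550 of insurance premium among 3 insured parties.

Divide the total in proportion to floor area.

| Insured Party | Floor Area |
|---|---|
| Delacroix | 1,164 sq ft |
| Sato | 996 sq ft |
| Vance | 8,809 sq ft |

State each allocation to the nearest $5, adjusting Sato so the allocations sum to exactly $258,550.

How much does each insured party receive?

Sum of floor area: 10,969.
Unrounded shares: Delacroix 1,164/10,969 × $258,550 = 27,436.61; Sato 996/10,969 × $258,550 = 23,476.69; Vance 8,809/10,969 × $258,550 = 207,636.70.
At nearest $5: Delacroix $27,435; Sato $23,475; Vance $207,635. Sum = $258,545.
Difference $258,550 − $258,545 = +$5 applied to Sato: Sato becomes $23,480.

Delacroix: $27,435 | Sato: $23,480 | Vance: $207,635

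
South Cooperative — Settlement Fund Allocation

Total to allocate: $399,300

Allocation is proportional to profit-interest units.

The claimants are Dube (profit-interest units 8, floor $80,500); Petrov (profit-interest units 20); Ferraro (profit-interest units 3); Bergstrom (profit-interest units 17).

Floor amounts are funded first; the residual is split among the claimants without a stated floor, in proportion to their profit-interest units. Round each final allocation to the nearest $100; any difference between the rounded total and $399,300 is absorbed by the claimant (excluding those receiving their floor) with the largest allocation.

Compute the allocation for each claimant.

Dube: $80,500 | Petrov: $159,400 | Ferraro: $23,900 | Bergstrom: $135,500

Fund the minimums — Dube $80,500. Balance $318,800.
Balance split over remaining profit-interest units 40: Petrov 159,400.00 → $159,400; Ferraro 23,910.00 → $23,900; Bergstrom 135,490.00 → $135,500.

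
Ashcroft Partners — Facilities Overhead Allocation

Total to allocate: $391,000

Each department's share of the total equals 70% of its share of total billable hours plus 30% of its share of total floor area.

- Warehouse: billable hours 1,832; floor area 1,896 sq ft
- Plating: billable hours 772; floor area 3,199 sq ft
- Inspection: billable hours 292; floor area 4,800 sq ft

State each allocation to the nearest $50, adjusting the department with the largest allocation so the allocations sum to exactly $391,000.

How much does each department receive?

Totals — billable hours 2,896, floor area 9,895.
Composite weights (70% billable hours + 30% floor area): Warehouse 0.5003; Plating 0.2836; Inspection 0.2161.
Proportional shares: Warehouse 195,617.79; Plating 110,883.92; Inspection 84,498.29.
At nearest $50: Warehouse $195,600; Plating $110,900; Inspection $84,500. Sum = $391,000.
Rounded total matches; no reconciliation needed.

Warehouse: $195,600 · Plating: $110,900 · Inspection: $84,500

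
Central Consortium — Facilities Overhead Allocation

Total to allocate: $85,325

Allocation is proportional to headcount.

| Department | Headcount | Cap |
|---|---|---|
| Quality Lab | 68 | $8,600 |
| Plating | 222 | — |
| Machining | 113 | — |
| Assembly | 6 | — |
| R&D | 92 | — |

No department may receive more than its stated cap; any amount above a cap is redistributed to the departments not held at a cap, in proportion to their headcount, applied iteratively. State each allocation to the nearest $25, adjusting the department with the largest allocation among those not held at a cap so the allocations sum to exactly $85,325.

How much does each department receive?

Quality Lab: $8,600 | Plating: $39,325 | Machining: $20,025 | Assembly: $1,075 | R&D: $16,300

Total headcount = 501.
Pro-rata shares before constraints: Quality Lab 11,581.04; Plating 37,808.68; Machining 19,244.96; Assembly 1,021.86; R&D 15,668.46.
Capped: Quality Lab ($8,600); balance $76,725 reallocated over remaining headcount 433.
Remaining shares: Plating 39,337.07 → $39,325; Machining 20,022.92 → $20,025; Assembly 1,063.16 → $1,075; R&D 16,301.85 → $16,300.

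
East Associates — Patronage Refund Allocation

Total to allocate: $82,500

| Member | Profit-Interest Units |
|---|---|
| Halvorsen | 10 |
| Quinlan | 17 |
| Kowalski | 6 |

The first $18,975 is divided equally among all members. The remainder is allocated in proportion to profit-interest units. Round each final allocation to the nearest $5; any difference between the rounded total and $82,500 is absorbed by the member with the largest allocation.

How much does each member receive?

$18,975 shared equally gives $6,325 per member.
Remainder $63,525 by profit-interest units (total 33): Halvorsen 19,250.00 → $19,250; Quinlan 32,725.00 → $32,725; Kowalski 11,550.00 → $11,550.
Totals: Halvorsen $6,325 + $19,250 = $25,575; Quinlan $6,325 + $32,725 = $39,050; Kowalski $6,325 + $11,550 = $17,875.

Halvorsen: $25,575; Quinlan: $39,050; Kowalski: $17,875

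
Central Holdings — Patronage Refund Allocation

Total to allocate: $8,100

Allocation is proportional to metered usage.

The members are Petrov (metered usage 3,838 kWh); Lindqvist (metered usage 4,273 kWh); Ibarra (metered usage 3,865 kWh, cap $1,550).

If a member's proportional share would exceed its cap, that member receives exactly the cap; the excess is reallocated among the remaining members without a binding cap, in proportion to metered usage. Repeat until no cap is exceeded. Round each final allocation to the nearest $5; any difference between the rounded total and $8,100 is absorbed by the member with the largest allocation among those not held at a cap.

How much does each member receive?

Total metered usage = 11,976.
Unconstrained shares: Petrov 2,595.84; Lindqvist 2,890.06; Ibarra 2,614.10.
Capped: Ibarra ($1,550); remaining pool $6,550 reallocated over remaining metered usage 8,111.
Redistributed shares: Petrov 3,099.36 → $3,100; Lindqvist 3,450.64 → $3,450.

Petrov: $3,100 | Lindqvist: $3,450 | Ibarra: $1,550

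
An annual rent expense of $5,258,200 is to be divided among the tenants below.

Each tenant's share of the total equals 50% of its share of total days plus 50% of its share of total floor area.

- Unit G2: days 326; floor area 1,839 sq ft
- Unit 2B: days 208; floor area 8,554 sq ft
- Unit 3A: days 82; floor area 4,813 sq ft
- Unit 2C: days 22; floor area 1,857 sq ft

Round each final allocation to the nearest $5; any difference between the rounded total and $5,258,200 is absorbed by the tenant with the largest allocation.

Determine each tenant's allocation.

Unit G2: $1,626,755 · Unit 2B: $2,175,150 · Unit 3A: $1,079,505 · Unit 2C: $376,790

Totals — days 638, floor area 17,063.
Blended shares (50% days + 50% floor area): Unit G2 0.3094; Unit 2B 0.4137; Unit 3A 0.2053; Unit 2C 0.0717.
Unrounded shares: Unit G2 1,626,752.60; Unit 2B 2,175,152.89; Unit 3A 1,079,505.74; Unit 2C 376,788.77.
Rounded to nearest $5: Unit G2 $1,626,755; Unit 2B $2,175,155; Unit 3A $1,079,505; Unit 2C $376,790. Sum = $5,258,205.
Difference $5,258,200 − $5,258,205 = −$5 applied to largest allocation (Unit 2B): Unit 2B becomes $2,175,150.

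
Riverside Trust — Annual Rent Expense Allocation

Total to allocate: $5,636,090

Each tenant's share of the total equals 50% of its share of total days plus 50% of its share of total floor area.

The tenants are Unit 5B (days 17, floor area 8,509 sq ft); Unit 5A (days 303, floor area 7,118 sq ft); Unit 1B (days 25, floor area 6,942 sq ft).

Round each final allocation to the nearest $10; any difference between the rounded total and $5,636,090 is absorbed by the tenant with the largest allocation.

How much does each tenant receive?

Unit 5B: $1,201,320 · Unit 5A: $3,363,760 · Unit 1B: $1,071,010

Totals — days 345, floor area 22,569.
Composite weights (50% days + 50% floor area): Unit 5B 0.2131; Unit 5A 0.5968; Unit 1B 0.1900.
Unrounded shares: Unit 5B 1,201,323.96; Unit 5A 3,363,757.26; Unit 1B 1,071,008.78.
After rounding ($10): Unit 5B $1,201,320; Unit 5A $3,363,760; Unit 1B $1,071,010. Sum = $5,636,090.
Rounded total matches; no reconciliation needed.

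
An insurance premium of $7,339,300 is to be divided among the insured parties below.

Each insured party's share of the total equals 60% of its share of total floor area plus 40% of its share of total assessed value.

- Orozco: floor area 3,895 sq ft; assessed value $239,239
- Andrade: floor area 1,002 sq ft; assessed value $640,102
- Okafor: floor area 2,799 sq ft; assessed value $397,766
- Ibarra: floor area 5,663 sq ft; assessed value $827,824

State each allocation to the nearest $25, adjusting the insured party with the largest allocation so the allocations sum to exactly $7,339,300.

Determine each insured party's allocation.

Floor area total 13,359; assessed value total 2,104,931.
Blended shares (60% floor area + 40% assessed value): Orozco 0.2204; Andrade 0.1666; Okafor 0.2013; Ibarra 0.4117.
Raw shares: Orozco 1,617,587.79; Andrade 1,223,035.19; Okafor 1,477,404.53; Ibarra 3,021,272.49.
After rounding ($25): Orozco $1,617,600; Andrade $1,223,025; Okafor $1,477,400; Ibarra $3,021,275. Sum = $7,339,300.
No rounding difference to absorb.

Orozco: $1,617,600; Andrade: $1,223,025; Okafor: $1,477,400; Ibarra: $3,021,275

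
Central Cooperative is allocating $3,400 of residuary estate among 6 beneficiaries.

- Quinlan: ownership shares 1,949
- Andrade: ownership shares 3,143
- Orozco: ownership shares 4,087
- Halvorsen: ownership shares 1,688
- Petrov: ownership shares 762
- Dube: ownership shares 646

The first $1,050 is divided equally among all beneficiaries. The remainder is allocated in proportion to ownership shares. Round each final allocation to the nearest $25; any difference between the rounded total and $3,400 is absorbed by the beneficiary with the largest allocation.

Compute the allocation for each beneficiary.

$1,050 shared equally gives $175 per beneficiary.
Remainder $2,350 by ownership shares (total 12,275): Quinlan 373.13 → $375; Andrade 601.71 → $600; Orozco 782.44 → $775; Halvorsen 323.16 → $325; Petrov 145.88 → $150; Dube 123.67 → $125.
Totals: Quinlan $175 + $375 = $550; Andrade $175 + $600 = $775; Orozco $175 + $775 = $950; Halvorsen $175 + $325 = $500; Petrov $175 + $150 = $325; Dube $175 + $125 = $300.

Quinlan: $550 · Andrade: $775 · Orozco: $950 · Halvorsen: $500 · Petrov: $325 · Dube: $300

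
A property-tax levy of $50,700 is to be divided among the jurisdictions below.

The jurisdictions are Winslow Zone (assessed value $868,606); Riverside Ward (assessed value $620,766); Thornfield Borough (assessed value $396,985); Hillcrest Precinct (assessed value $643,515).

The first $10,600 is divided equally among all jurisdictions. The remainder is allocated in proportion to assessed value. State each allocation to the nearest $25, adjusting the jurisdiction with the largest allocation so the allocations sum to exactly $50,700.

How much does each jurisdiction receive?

$10,600 shared equally gives $2,650 per jurisdiction.
Remainder $40,100 by assessed value (total 2,529,872): Winslow Zone 13,767.93 → $13,775; Riverside Ward 9,839.52 → $9,850; Thornfield Borough 6,292.45 → $6,300; Hillcrest Precinct 10,200.10 → $10,200.
Rounding difference −$25 on remainder applied to Winslow Zone.
Totals: Winslow Zone $2,650 + $13,750 = $16,400; Riverside Ward $2,650 + $9,850 = $12,500; Thornfield Borough $2,650 + $6,300 = $8,950; Hillcrest Precinct $2,650 + $10,200 = $12,850.

Winslow Zone: $16,400 | Riverside Ward: $12,500 | Thornfield Borough: $8,950 | Hillcrest Precinct: $12,850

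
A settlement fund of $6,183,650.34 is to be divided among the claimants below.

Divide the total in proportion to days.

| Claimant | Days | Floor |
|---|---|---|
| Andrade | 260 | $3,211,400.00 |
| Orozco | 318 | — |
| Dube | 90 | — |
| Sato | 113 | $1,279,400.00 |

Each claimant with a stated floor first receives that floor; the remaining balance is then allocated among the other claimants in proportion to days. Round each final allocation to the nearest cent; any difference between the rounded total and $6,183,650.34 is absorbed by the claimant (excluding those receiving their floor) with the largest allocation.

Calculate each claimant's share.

Minimums first: Andrade $3,211,400.00; Sato $1,279,400.00. Balance $1,692,850.34.
Balance split over remaining days 408: Orozco 1,319,427.4709 → $1,319,427.47; Dube 373,422.8691 → $373,422.87.

Andrade: $3,211,400.00; Orozco: $1,319,427.47; Dube: $373,422.87; Sato: $1,279,400.00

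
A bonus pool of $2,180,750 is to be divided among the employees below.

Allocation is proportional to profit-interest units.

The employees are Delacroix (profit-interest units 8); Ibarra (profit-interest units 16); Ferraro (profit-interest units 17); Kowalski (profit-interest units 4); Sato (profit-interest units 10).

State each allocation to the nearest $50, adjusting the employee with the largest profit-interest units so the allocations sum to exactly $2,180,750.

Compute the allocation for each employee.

Delacroix: $317,200; Ibarra: $634,400; Ferraro: $674,050; Kowalski: $158,600; Sato: $396,500

Combined profit-interest units = 8 + 16 + 17 + 4 + 10 = 55.
Raw shares: Delacroix 317,200.00; Ibarra 634,400.00; Ferraro 674,050.00; Kowalski 158,600.00; Sato 396,500.00.
After rounding ($50): Delacroix $317,200; Ibarra $634,400; Ferraro $674,050; Kowalski $158,600; Sato $396,500. Sum = $2,180,750.
No rounding difference to absorb.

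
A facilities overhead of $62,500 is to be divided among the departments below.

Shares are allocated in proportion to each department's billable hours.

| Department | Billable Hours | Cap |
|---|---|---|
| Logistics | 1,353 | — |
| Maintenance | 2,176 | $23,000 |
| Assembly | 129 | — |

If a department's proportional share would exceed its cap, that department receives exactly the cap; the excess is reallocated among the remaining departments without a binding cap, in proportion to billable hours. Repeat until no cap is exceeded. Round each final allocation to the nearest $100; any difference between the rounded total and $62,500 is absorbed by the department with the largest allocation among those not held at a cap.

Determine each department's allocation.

Billable hours total: 3,658.
Unconstrained shares: Logistics 23,117.14; Maintenance 37,178.79; Assembly 2,204.07.
Capped: Maintenance ($23,000); remaining pool $39,500 reallocated over remaining billable hours 1,482.
Shares after redistribution: Logistics 36,061.74 → $36,100; Assembly 3,438.26 → $3,400.

Logistics: $36,100 | Maintenance: $23,000 | Assembly: $3,400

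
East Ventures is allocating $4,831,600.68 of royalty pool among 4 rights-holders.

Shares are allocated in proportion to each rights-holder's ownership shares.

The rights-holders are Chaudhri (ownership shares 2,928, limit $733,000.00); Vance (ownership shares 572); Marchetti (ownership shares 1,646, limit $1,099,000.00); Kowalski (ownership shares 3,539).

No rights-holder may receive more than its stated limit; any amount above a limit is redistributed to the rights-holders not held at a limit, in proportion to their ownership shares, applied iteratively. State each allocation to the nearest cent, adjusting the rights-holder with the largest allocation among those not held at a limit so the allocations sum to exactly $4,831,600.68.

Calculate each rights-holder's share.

Ownership shares total: 8,685.
Proportional shares (ignoring caps): Chaudhri 1,628,891.9736; Vance 318,212.5030; Marchetti 915,695.4196; Kowalski 1,968,800.7837.
Cap binds for Chaudhri ($733,000.00); residual $4,098,600.68 reallocated over remaining ownership shares 5,757.
Cap binds for Marchetti ($1,099,000.00); residual $2,999,600.68 reallocated over remaining ownership shares 4,111.
Redistributed shares: Vance 417,361.1260 → $417,361.13; Kowalski 2,582,239.5540 → $2,582,239.55.

Chaudhri: $733,000.00 | Vance: $417,361.13 | Marchetti: $1,099,000.00 | Kowalski: $2,582,239.55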